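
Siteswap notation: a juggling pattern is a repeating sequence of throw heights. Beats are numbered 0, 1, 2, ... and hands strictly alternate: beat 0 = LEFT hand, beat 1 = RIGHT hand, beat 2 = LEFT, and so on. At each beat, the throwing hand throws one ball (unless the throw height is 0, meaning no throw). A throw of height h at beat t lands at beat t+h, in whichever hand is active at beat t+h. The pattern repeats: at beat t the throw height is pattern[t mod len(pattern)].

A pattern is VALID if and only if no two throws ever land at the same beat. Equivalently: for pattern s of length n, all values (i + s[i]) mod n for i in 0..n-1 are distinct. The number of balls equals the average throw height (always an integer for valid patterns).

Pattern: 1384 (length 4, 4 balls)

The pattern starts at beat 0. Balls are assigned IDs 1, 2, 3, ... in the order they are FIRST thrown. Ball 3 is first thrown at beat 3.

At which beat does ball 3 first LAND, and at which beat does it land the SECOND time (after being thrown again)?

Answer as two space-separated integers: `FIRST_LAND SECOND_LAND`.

Beat 0 (L): throw ball1 h=1 -> lands@1:R; in-air after throw: [b1@1:R]
Beat 1 (R): throw ball1 h=3 -> lands@4:L; in-air after throw: [b1@4:L]
Beat 2 (L): throw ball2 h=8 -> lands@10:L; in-air after throw: [b1@4:L b2@10:L]
Beat 3 (R): throw ball3 h=4 -> lands@7:R; in-air after throw: [b1@4:L b3@7:R b2@10:L]
Beat 4 (L): throw ball1 h=1 -> lands@5:R; in-air after throw: [b1@5:R b3@7:R b2@10:L]
Beat 5 (R): throw ball1 h=3 -> lands@8:L; in-air after throw: [b3@7:R b1@8:L b2@10:L]
Beat 6 (L): throw ball4 h=8 -> lands@14:L; in-air after throw: [b3@7:R b1@8:L b2@10:L b4@14:L]
Beat 7 (R): throw ball3 h=4 -> lands@11:R; in-air after throw: [b1@8:L b2@10:L b3@11:R b4@14:L]
Beat 8 (L): throw ball1 h=1 -> lands@9:R; in-air after throw: [b1@9:R b2@10:L b3@11:R b4@14:L]
Beat 9 (R): throw ball1 h=3 -> lands@12:L; in-air after throw: [b2@10:L b3@11:R b1@12:L b4@14:L]
Beat 10 (L): throw ball2 h=8 -> lands@18:L; in-air after throw: [b3@11:R b1@12:L b4@14:L b2@18:L]
Beat 11 (R): throw ball3 h=4 -> lands@15:R; in-air after throw: [b1@12:L b4@14:L b3@15:R b2@18:L]
Ball 3: thrown@3 h=4 -> first land @7; rethrown@7 h=4 -> second land @11

Answer: 7 11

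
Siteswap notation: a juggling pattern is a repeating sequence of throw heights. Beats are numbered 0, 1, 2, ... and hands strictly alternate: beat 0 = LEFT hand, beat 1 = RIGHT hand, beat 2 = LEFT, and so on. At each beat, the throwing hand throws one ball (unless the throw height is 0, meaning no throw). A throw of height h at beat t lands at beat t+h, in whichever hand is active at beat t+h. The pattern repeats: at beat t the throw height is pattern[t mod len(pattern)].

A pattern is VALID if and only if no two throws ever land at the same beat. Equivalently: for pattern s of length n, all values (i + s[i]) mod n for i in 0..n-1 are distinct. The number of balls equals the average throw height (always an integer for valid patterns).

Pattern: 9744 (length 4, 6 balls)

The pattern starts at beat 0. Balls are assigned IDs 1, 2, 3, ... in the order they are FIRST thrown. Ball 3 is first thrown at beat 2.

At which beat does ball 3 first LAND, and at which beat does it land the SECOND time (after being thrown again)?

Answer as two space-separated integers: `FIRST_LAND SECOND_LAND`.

Beat 0 (L): throw ball1 h=9 -> lands@9:R; in-air after throw: [b1@9:R]
Beat 1 (R): throw ball2 h=7 -> lands@8:L; in-air after throw: [b2@8:L b1@9:R]
Beat 2 (L): throw ball3 h=4 -> lands@6:L; in-air after throw: [b3@6:L b2@8:L b1@9:R]
Beat 3 (R): throw ball4 h=4 -> lands@7:R; in-air after throw: [b3@6:L b4@7:R b2@8:L b1@9:R]
Beat 4 (L): throw ball5 h=9 -> lands@13:R; in-air after throw: [b3@6:L b4@7:R b2@8:L b1@9:R b5@13:R]
Beat 5 (R): throw ball6 h=7 -> lands@12:L; in-air after throw: [b3@6:L b4@7:R b2@8:L b1@9:R b6@12:L b5@13:R]
Beat 6 (L): throw ball3 h=4 -> lands@10:L; in-air after throw: [b4@7:R b2@8:L b1@9:R b3@10:L b6@12:L b5@13:R]
Beat 7 (R): throw ball4 h=4 -> lands@11:R; in-air after throw: [b2@8:L b1@9:R b3@10:L b4@11:R b6@12:L b5@13:R]
Beat 8 (L): throw ball2 h=9 -> lands@17:R; in-air after throw: [b1@9:R b3@10:L b4@11:R b6@12:L b5@13:R b2@17:R]
Beat 9 (R): throw ball1 h=7 -> lands@16:L; in-air after throw: [b3@10:L b4@11:R b6@12:L b5@13:R b1@16:L b2@17:R]
Beat 10 (L): throw ball3 h=4 -> lands@14:L; in-air after throw: [b4@11:R b6@12:L b5@13:R b3@14:L b1@16:L b2@17:R]
Ball 3: thrown@2 h=4 -> first land @6; rethrown@6 h=4 -> second land @10

Answer: 6 10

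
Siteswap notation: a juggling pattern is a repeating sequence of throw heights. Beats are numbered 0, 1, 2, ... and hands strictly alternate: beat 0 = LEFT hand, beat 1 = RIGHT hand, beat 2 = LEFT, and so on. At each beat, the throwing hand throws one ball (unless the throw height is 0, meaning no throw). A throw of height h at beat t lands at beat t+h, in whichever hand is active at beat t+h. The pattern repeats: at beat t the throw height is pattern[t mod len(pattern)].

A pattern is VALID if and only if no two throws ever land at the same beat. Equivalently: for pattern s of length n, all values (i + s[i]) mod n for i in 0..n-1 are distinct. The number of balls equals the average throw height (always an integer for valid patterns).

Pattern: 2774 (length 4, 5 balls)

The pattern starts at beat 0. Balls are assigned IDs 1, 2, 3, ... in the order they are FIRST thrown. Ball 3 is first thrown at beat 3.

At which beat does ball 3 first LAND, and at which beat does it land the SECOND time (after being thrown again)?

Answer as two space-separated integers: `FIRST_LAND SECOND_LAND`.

Answer: 7 11

Derivation:
Beat 0 (L): throw ball1 h=2 -> lands@2:L; in-air after throw: [b1@2:L]
Beat 1 (R): throw ball2 h=7 -> lands@8:L; in-air after throw: [b1@2:L b2@8:L]
Beat 2 (L): throw ball1 h=7 -> lands@9:R; in-air after throw: [b2@8:L b1@9:R]
Beat 3 (R): throw ball3 h=4 -> lands@7:R; in-air after throw: [b3@7:R b2@8:L b1@9:R]
Beat 4 (L): throw ball4 h=2 -> lands@6:L; in-air after throw: [b4@6:L b3@7:R b2@8:L b1@9:R]
Beat 5 (R): throw ball5 h=7 -> lands@12:L; in-air after throw: [b4@6:L b3@7:R b2@8:L b1@9:R b5@12:L]
Beat 6 (L): throw ball4 h=7 -> lands@13:R; in-air after throw: [b3@7:R b2@8:L b1@9:R b5@12:L b4@13:R]
Beat 7 (R): throw ball3 h=4 -> lands@11:R; in-air after throw: [b2@8:L b1@9:R b3@11:R b5@12:L b4@13:R]
Beat 8 (L): throw ball2 h=2 -> lands@10:L; in-air after throw: [b1@9:R b2@10:L b3@11:R b5@12:L b4@13:R]
Beat 9 (R): throw ball1 h=7 -> lands@16:L; in-air after throw: [b2@10:L b3@11:R b5@12:L b4@13:R b1@16:L]
Beat 10 (L): throw ball2 h=7 -> lands@17:R; in-air after throw: [b3@11:R b5@12:L b4@13:R b1@16:L b2@17:R]
Beat 11 (R): throw ball3 h=4 -> lands@15:R; in-air after throw: [b5@12:L b4@13:R b3@15:R b1@16:L b2@17:R]
Ball 3: thrown@3 h=4 -> first land @7; rethrown@7 h=4 -> second land @11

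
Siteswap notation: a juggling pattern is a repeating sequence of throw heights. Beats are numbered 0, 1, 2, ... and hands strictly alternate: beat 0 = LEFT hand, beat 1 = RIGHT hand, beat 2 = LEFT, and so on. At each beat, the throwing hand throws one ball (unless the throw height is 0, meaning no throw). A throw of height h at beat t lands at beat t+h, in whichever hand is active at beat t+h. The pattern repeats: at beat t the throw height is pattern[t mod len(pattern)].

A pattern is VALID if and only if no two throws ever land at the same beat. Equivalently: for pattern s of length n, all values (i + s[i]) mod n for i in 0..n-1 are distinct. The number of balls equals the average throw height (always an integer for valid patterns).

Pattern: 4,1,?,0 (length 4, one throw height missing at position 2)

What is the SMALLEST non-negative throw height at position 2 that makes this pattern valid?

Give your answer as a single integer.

Answer: 3

Derivation:
i=0: (0 + 4) mod 4 = 0
i=1: (1 + 1) mod 4 = 2
i=2: s[i]=? (unknown)
i=3: (3 + 0) mod 4 = 3
Known residues: [0, 2, 3]; need a permutation of 0..3, so missing residue r = 1
Need (2 + s) mod 4 = 1; smallest s = (1 - 2) mod 4 = 3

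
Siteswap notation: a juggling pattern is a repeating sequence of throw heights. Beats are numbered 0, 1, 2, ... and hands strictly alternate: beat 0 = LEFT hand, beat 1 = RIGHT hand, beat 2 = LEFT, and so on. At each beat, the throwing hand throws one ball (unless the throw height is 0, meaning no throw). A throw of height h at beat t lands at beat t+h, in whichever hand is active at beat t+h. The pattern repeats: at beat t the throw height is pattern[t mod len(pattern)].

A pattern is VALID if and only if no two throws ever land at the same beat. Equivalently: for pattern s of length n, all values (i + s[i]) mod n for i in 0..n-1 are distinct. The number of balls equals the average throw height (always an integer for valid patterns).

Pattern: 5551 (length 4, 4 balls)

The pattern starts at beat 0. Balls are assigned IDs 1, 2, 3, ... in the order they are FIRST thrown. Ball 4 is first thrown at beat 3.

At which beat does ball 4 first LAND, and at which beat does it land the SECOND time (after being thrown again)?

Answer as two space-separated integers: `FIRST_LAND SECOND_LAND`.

Answer: 4 9

Derivation:
Beat 0 (L): throw ball1 h=5 -> lands@5:R; in-air after throw: [b1@5:R]
Beat 1 (R): throw ball2 h=5 -> lands@6:L; in-air after throw: [b1@5:R b2@6:L]
Beat 2 (L): throw ball3 h=5 -> lands@7:R; in-air after throw: [b1@5:R b2@6:L b3@7:R]
Beat 3 (R): throw ball4 h=1 -> lands@4:L; in-air after throw: [b4@4:L b1@5:R b2@6:L b3@7:R]
Beat 4 (L): throw ball4 h=5 -> lands@9:R; in-air after throw: [b1@5:R b2@6:L b3@7:R b4@9:R]
Beat 5 (R): throw ball1 h=5 -> lands@10:L; in-air after throw: [b2@6:L b3@7:R b4@9:R b1@10:L]
Beat 6 (L): throw ball2 h=5 -> lands@11:R; in-air after throw: [b3@7:R b4@9:R b1@10:L b2@11:R]
Beat 7 (R): throw ball3 h=1 -> lands@8:L; in-air after throw: [b3@8:L b4@9:R b1@10:L b2@11:R]
Beat 8 (L): throw ball3 h=5 -> lands@13:R; in-air after throw: [b4@9:R b1@10:L b2@11:R b3@13:R]
Beat 9 (R): throw ball4 h=5 -> lands@14:L; in-air after throw: [b1@10:L b2@11:R b3@13:R b4@14:L]
Ball 4: thrown@3 h=1 -> first land @4; rethrown@4 h=5 -> second land @9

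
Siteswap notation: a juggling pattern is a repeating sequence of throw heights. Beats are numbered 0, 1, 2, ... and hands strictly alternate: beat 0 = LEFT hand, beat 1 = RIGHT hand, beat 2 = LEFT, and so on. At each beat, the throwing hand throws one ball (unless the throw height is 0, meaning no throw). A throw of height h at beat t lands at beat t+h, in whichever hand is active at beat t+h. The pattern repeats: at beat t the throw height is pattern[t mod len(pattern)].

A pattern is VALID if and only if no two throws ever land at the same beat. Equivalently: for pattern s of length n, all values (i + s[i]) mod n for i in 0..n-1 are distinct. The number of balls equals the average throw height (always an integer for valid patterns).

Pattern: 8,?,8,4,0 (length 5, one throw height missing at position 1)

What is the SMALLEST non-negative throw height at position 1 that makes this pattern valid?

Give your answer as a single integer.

Answer: 0

Derivation:
i=0: (0 + 8) mod 5 = 3
i=1: s[i]=? (unknown)
i=2: (2 + 8) mod 5 = 0
i=3: (3 + 4) mod 5 = 2
i=4: (4 + 0) mod 5 = 4
Known residues: [0, 2, 3, 4]; need a permutation of 0..4, so missing residue r = 1
Need (1 + s) mod 5 = 1; smallest s = (1 - 1) mod 5 = 0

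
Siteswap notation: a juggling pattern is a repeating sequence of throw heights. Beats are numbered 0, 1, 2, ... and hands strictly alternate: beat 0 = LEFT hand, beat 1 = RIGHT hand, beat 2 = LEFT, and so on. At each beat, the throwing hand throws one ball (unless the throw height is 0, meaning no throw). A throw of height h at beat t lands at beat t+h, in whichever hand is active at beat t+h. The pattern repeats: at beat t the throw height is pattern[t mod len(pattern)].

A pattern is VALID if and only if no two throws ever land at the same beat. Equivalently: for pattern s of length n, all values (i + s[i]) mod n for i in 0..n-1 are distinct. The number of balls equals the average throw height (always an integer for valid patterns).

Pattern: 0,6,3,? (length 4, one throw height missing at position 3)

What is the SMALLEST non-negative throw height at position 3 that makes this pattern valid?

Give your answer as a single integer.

i=0: (0 + 0) mod 4 = 0
i=1: (1 + 6) mod 4 = 3
i=2: (2 + 3) mod 4 = 1
i=3: s[i]=? (unknown)
Known residues: [0, 1, 3]; need a permutation of 0..3, so missing residue r = 2
Need (3 + s) mod 4 = 2; smallest s = (2 - 3) mod 4 = 3

Answer: 3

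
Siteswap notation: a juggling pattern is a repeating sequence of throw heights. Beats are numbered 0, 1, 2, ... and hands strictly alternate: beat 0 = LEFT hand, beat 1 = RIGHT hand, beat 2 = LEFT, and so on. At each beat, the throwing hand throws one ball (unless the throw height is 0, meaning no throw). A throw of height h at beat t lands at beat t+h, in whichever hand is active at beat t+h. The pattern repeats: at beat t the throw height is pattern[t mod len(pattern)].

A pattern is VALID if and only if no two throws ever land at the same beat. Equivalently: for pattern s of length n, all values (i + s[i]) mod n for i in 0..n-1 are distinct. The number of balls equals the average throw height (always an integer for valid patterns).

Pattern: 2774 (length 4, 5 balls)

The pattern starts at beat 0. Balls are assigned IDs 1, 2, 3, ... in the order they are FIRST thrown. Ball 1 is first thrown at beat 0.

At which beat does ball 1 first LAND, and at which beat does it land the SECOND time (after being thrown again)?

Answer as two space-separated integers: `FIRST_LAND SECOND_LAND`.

Answer: 2 9

Derivation:
Beat 0 (L): throw ball1 h=2 -> lands@2:L; in-air after throw: [b1@2:L]
Beat 1 (R): throw ball2 h=7 -> lands@8:L; in-air after throw: [b1@2:L b2@8:L]
Beat 2 (L): throw ball1 h=7 -> lands@9:R; in-air after throw: [b2@8:L b1@9:R]
Beat 3 (R): throw ball3 h=4 -> lands@7:R; in-air after throw: [b3@7:R b2@8:L b1@9:R]
Beat 4 (L): throw ball4 h=2 -> lands@6:L; in-air after throw: [b4@6:L b3@7:R b2@8:L b1@9:R]
Beat 5 (R): throw ball5 h=7 -> lands@12:L; in-air after throw: [b4@6:L b3@7:R b2@8:L b1@9:R b5@12:L]
Beat 6 (L): throw ball4 h=7 -> lands@13:R; in-air after throw: [b3@7:R b2@8:L b1@9:R b5@12:L b4@13:R]
Beat 7 (R): throw ball3 h=4 -> lands@11:R; in-air after throw: [b2@8:L b1@9:R b3@11:R b5@12:L b4@13:R]
Beat 8 (L): throw ball2 h=2 -> lands@10:L; in-air after throw: [b1@9:R b2@10:L b3@11:R b5@12:L b4@13:R]
Beat 9 (R): throw ball1 h=7 -> lands@16:L; in-air after throw: [b2@10:L b3@11:R b5@12:L b4@13:R b1@16:L]
Ball 1: thrown@0 h=2 -> first land @2; rethrown@2 h=7 -> second land @9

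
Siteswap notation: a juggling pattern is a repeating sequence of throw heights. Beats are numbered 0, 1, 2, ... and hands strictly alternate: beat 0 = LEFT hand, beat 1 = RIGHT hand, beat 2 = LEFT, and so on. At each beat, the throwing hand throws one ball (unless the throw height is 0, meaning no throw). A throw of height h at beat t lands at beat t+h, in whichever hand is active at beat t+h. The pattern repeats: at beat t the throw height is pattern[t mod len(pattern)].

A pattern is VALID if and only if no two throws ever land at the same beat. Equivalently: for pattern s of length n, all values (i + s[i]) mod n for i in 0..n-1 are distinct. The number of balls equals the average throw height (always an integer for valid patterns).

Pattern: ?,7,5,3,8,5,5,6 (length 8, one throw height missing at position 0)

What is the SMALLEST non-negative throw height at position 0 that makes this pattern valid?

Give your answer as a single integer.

i=0: s[i]=? (unknown)
i=1: (1 + 7) mod 8 = 0
i=2: (2 + 5) mod 8 = 7
i=3: (3 + 3) mod 8 = 6
i=4: (4 + 8) mod 8 = 4
i=5: (5 + 5) mod 8 = 2
i=6: (6 + 5) mod 8 = 3
i=7: (7 + 6) mod 8 = 5
Known residues: [0, 2, 3, 4, 5, 6, 7]; need a permutation of 0..7, so missing residue r = 1
Need (0 + s) mod 8 = 1; smallest s = (1 - 0) mod 8 = 1

Answer: 1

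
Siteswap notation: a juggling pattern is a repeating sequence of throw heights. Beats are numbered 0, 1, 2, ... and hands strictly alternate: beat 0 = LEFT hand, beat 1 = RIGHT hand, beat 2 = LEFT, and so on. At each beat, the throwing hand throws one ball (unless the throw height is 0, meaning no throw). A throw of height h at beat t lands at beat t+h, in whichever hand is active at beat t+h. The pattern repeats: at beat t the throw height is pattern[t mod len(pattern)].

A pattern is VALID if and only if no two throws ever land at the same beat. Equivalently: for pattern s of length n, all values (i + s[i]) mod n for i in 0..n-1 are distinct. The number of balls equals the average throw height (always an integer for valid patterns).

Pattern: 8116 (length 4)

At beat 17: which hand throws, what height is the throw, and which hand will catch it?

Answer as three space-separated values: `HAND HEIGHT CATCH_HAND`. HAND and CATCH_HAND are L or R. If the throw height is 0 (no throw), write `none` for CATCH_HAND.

Answer: R 1 L

Derivation:
Beat 17: 17 mod 2 = 1, so hand = R
Throw height = pattern[17 mod 4] = pattern[1] = 1
Lands at beat 17+1=18, 18 mod 2 = 0, so catch hand = L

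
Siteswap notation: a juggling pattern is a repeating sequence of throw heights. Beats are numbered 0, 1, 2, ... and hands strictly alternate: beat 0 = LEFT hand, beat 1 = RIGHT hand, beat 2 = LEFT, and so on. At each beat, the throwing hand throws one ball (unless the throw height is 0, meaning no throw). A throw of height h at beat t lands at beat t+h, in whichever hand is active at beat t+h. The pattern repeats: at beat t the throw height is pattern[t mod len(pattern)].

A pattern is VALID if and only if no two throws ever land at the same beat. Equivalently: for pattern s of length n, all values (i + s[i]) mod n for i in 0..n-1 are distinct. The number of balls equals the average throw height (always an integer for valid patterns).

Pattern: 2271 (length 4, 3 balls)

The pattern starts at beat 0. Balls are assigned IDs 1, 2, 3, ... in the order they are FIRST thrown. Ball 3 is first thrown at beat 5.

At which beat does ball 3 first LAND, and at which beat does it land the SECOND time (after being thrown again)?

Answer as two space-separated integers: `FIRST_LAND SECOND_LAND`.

Answer: 7 8

Derivation:
Beat 0 (L): throw ball1 h=2 -> lands@2:L; in-air after throw: [b1@2:L]
Beat 1 (R): throw ball2 h=2 -> lands@3:R; in-air after throw: [b1@2:L b2@3:R]
Beat 2 (L): throw ball1 h=7 -> lands@9:R; in-air after throw: [b2@3:R b1@9:R]
Beat 3 (R): throw ball2 h=1 -> lands@4:L; in-air after throw: [b2@4:L b1@9:R]
Beat 4 (L): throw ball2 h=2 -> lands@6:L; in-air after throw: [b2@6:L b1@9:R]
Beat 5 (R): throw ball3 h=2 -> lands@7:R; in-air after throw: [b2@6:L b3@7:R b1@9:R]
Beat 6 (L): throw ball2 h=7 -> lands@13:R; in-air after throw: [b3@7:R b1@9:R b2@13:R]
Beat 7 (R): throw ball3 h=1 -> lands@8:L; in-air after throw: [b3@8:L b1@9:R b2@13:R]
Beat 8 (L): throw ball3 h=2 -> lands@10:L; in-air after throw: [b1@9:R b3@10:L b2@13:R]
Ball 3: thrown@5 h=2 -> first land @7; rethrown@7 h=1 -> second land @8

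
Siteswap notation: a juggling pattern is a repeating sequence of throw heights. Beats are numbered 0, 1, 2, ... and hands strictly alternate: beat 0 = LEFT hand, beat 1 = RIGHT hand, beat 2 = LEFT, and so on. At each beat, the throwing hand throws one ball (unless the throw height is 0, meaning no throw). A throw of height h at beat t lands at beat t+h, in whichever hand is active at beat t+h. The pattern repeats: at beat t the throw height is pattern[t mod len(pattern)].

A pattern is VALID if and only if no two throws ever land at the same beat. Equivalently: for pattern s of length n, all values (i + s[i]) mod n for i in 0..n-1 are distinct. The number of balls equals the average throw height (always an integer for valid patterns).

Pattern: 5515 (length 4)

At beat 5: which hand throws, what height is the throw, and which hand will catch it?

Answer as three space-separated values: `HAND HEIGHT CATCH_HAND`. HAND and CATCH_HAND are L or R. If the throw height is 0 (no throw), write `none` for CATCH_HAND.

Beat 5: 5 mod 2 = 1, so hand = R
Throw height = pattern[5 mod 4] = pattern[1] = 5
Lands at beat 5+5=10, 10 mod 2 = 0, so catch hand = L

Answer: R 5 L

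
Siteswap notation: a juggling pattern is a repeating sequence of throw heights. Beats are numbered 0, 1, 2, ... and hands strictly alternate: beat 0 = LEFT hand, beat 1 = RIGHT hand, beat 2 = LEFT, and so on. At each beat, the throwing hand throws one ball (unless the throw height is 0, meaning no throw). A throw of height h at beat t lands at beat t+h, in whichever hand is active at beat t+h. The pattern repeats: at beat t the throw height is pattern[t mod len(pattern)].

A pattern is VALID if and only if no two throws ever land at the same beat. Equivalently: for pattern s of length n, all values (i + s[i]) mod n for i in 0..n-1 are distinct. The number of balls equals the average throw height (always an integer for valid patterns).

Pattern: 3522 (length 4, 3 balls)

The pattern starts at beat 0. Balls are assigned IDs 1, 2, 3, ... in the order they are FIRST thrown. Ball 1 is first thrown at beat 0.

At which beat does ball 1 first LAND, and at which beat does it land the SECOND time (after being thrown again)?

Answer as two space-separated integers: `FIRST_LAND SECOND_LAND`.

Beat 0 (L): throw ball1 h=3 -> lands@3:R; in-air after throw: [b1@3:R]
Beat 1 (R): throw ball2 h=5 -> lands@6:L; in-air after throw: [b1@3:R b2@6:L]
Beat 2 (L): throw ball3 h=2 -> lands@4:L; in-air after throw: [b1@3:R b3@4:L b2@6:L]
Beat 3 (R): throw ball1 h=2 -> lands@5:R; in-air after throw: [b3@4:L b1@5:R b2@6:L]
Beat 4 (L): throw ball3 h=3 -> lands@7:R; in-air after throw: [b1@5:R b2@6:L b3@7:R]
Beat 5 (R): throw ball1 h=5 -> lands@10:L; in-air after throw: [b2@6:L b3@7:R b1@10:L]
Ball 1: thrown@0 h=3 -> first land @3; rethrown@3 h=2 -> second land @5

Answer: 3 5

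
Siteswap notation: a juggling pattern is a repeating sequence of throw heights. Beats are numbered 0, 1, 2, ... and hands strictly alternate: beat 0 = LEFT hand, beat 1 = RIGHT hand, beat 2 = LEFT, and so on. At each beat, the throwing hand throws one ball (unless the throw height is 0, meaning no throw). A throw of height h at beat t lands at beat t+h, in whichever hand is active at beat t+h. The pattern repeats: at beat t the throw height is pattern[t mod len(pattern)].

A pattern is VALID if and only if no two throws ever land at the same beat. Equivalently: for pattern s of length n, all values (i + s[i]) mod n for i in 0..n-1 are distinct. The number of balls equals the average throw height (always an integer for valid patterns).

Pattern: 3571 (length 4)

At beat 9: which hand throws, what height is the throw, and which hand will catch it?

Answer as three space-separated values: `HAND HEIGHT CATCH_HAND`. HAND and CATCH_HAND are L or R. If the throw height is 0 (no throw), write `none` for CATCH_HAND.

Beat 9: 9 mod 2 = 1, so hand = R
Throw height = pattern[9 mod 4] = pattern[1] = 5
Lands at beat 9+5=14, 14 mod 2 = 0, so catch hand = L

Answer: R 5 L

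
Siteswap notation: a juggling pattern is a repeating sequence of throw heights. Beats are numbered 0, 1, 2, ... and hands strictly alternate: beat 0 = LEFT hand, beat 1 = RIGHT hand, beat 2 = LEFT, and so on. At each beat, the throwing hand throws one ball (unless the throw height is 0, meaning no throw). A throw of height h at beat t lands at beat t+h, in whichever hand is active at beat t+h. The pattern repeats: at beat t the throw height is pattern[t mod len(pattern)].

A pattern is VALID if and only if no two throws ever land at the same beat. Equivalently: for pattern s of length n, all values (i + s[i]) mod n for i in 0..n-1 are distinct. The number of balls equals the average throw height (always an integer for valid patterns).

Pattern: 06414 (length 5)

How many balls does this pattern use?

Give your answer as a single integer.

Pattern = [0, 6, 4, 1, 4], length n = 5
  position 0: throw height = 0, running sum = 0
  position 1: throw height = 6, running sum = 6
  position 2: throw height = 4, running sum = 10
  position 3: throw height = 1, running sum = 11
  position 4: throw height = 4, running sum = 15
Total sum = 15; balls = sum / n = 15 / 5 = 3

Answer: 3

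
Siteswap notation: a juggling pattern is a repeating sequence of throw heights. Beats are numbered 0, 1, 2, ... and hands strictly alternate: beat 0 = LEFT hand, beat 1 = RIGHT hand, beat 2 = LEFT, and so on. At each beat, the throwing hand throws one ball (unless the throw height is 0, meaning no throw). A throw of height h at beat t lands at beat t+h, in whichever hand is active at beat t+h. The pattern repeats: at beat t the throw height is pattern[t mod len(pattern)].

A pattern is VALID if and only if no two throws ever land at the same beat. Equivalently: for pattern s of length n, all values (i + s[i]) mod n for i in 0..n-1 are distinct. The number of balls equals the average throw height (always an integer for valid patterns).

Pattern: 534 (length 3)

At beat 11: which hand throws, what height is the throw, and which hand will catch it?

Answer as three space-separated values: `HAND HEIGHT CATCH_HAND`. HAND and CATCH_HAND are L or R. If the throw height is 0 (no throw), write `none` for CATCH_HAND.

Beat 11: 11 mod 2 = 1, so hand = R
Throw height = pattern[11 mod 3] = pattern[2] = 4
Lands at beat 11+4=15, 15 mod 2 = 1, so catch hand = R

Answer: R 4 R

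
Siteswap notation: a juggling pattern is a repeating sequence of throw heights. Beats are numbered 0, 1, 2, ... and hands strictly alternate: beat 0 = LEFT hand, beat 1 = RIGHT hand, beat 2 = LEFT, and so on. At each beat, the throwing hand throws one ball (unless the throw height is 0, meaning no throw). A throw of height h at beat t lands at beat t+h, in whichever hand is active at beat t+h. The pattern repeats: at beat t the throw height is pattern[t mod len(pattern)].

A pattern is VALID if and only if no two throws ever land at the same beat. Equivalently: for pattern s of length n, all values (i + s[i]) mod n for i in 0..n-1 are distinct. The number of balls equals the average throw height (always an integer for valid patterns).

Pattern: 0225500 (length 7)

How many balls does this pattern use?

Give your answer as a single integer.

Answer: 2

Derivation:
Pattern = [0, 2, 2, 5, 5, 0, 0], length n = 7
  position 0: throw height = 0, running sum = 0
  position 1: throw height = 2, running sum = 2
  position 2: throw height = 2, running sum = 4
  position 3: throw height = 5, running sum = 9
  position 4: throw height = 5, running sum = 14
  position 5: throw height = 0, running sum = 14
  position 6: throw height = 0, running sum = 14
Total sum = 14; balls = sum / n = 14 / 7 = 2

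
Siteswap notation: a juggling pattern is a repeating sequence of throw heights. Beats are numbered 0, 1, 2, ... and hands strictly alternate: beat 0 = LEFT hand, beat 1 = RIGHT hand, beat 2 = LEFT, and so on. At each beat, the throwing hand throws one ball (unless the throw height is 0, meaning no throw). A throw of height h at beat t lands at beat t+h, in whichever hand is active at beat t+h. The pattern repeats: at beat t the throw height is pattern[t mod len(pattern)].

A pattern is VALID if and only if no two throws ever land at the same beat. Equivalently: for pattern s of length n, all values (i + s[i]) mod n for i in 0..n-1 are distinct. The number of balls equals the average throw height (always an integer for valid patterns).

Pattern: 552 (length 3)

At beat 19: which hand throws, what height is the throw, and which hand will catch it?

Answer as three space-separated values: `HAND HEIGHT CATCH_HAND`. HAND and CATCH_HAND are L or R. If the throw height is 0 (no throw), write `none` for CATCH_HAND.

Beat 19: 19 mod 2 = 1, so hand = R
Throw height = pattern[19 mod 3] = pattern[1] = 5
Lands at beat 19+5=24, 24 mod 2 = 0, so catch hand = L

Answer: R 5 L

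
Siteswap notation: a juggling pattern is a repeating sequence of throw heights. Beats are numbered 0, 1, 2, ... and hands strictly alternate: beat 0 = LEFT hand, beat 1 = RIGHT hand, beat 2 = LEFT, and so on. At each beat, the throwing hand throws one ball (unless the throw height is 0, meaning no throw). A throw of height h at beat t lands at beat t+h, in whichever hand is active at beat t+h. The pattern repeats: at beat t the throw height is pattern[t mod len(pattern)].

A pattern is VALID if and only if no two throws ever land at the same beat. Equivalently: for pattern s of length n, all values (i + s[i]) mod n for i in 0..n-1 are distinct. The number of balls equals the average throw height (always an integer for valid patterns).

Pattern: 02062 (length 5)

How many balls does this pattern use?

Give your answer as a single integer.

Answer: 2

Derivation:
Pattern = [0, 2, 0, 6, 2], length n = 5
  position 0: throw height = 0, running sum = 0
  position 1: throw height = 2, running sum = 2
  position 2: throw height = 0, running sum = 2
  position 3: throw height = 6, running sum = 8
  position 4: throw height = 2, running sum = 10
Total sum = 10; balls = sum / n = 10 / 5 = 2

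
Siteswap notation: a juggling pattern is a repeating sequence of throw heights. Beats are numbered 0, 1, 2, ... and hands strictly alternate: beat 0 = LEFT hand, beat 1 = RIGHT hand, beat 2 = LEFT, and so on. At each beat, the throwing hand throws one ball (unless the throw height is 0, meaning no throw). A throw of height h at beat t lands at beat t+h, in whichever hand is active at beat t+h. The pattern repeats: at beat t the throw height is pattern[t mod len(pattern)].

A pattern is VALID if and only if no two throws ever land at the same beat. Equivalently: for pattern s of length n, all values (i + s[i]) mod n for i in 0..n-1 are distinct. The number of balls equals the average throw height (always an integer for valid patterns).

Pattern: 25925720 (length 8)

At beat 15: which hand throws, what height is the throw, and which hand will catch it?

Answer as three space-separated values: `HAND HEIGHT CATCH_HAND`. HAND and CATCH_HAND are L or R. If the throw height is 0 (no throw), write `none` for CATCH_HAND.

Beat 15: 15 mod 2 = 1, so hand = R
Throw height = pattern[15 mod 8] = pattern[7] = 0

Answer: R 0 none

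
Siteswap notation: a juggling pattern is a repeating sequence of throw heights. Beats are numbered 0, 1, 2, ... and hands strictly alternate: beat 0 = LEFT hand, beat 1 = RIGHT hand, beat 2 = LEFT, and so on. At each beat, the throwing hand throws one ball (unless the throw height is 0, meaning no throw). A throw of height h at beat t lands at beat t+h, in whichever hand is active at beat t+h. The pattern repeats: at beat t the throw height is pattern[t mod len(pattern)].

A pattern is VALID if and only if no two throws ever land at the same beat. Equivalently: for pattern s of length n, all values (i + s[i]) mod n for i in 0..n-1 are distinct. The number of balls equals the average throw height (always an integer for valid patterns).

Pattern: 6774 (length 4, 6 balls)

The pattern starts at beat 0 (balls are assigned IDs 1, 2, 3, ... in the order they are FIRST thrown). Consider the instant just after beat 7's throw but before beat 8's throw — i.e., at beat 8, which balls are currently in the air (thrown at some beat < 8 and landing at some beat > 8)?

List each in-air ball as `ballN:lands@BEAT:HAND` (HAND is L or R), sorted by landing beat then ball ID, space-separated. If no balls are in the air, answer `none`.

Answer: ball3:lands@9:R ball5:lands@10:L ball4:lands@11:R ball6:lands@12:L ball1:lands@13:R

Derivation:
Beat 0 (L): throw ball1 h=6 -> lands@6:L; in-air after throw: [b1@6:L]
Beat 1 (R): throw ball2 h=7 -> lands@8:L; in-air after throw: [b1@6:L b2@8:L]
Beat 2 (L): throw ball3 h=7 -> lands@9:R; in-air after throw: [b1@6:L b2@8:L b3@9:R]
Beat 3 (R): throw ball4 h=4 -> lands@7:R; in-air after throw: [b1@6:L b4@7:R b2@8:L b3@9:R]
Beat 4 (L): throw ball5 h=6 -> lands@10:L; in-air after throw: [b1@6:L b4@7:R b2@8:L b3@9:R b5@10:L]
Beat 5 (R): throw ball6 h=7 -> lands@12:L; in-air after throw: [b1@6:L b4@7:R b2@8:L b3@9:R b5@10:L b6@12:L]
Beat 6 (L): throw ball1 h=7 -> lands@13:R; in-air after throw: [b4@7:R b2@8:L b3@9:R b5@10:L b6@12:L b1@13:R]
Beat 7 (R): throw ball4 h=4 -> lands@11:R; in-air after throw: [b2@8:L b3@9:R b5@10:L b4@11:R b6@12:L b1@13:R]
Beat 8 (L): throw ball2 h=6 -> lands@14:L; in-air after throw: [b3@9:R b5@10:L b4@11:R b6@12:L b1@13:R b2@14:L]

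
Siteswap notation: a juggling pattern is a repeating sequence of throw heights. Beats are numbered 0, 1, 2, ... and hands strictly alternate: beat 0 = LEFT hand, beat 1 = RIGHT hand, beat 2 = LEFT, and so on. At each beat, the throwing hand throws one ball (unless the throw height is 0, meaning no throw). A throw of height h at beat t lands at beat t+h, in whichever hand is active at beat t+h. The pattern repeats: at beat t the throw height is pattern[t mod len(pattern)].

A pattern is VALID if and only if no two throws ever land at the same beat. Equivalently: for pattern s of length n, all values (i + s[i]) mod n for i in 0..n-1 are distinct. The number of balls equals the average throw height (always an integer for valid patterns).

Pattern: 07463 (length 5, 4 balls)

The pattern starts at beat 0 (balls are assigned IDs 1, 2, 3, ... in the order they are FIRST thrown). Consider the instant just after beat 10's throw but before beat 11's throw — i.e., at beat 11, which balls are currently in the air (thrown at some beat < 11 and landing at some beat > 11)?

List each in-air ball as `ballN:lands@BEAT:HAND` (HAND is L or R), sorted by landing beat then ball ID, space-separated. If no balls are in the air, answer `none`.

Answer: ball3:lands@12:L ball2:lands@13:R ball1:lands@14:L

Derivation:
Beat 1 (R): throw ball1 h=7 -> lands@8:L; in-air after throw: [b1@8:L]
Beat 2 (L): throw ball2 h=4 -> lands@6:L; in-air after throw: [b2@6:L b1@8:L]
Beat 3 (R): throw ball3 h=6 -> lands@9:R; in-air after throw: [b2@6:L b1@8:L b3@9:R]
Beat 4 (L): throw ball4 h=3 -> lands@7:R; in-air after throw: [b2@6:L b4@7:R b1@8:L b3@9:R]
Beat 6 (L): throw ball2 h=7 -> lands@13:R; in-air after throw: [b4@7:R b1@8:L b3@9:R b2@13:R]
Beat 7 (R): throw ball4 h=4 -> lands@11:R; in-air after throw: [b1@8:L b3@9:R b4@11:R b2@13:R]
Beat 8 (L): throw ball1 h=6 -> lands@14:L; in-air after throw: [b3@9:R b4@11:R b2@13:R b1@14:L]
Beat 9 (R): throw ball3 h=3 -> lands@12:L; in-air after throw: [b4@11:R b3@12:L b2@13:R b1@14:L]
Beat 11 (R): throw ball4 h=7 -> lands@18:L; in-air after throw: [b3@12:L b2@13:R b1@14:L b4@18:L]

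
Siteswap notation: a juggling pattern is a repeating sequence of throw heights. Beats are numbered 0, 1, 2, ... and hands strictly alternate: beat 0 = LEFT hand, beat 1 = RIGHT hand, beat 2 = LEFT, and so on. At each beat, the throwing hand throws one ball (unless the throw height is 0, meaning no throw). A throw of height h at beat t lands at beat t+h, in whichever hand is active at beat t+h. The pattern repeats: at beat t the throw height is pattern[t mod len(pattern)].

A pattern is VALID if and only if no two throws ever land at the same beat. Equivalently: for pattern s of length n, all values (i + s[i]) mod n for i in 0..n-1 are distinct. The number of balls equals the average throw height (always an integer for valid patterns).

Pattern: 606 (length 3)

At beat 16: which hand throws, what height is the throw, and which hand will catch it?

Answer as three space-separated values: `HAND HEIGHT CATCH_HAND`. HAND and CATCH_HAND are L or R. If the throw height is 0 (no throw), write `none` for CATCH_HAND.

Beat 16: 16 mod 2 = 0, so hand = L
Throw height = pattern[16 mod 3] = pattern[1] = 0

Answer: L 0 none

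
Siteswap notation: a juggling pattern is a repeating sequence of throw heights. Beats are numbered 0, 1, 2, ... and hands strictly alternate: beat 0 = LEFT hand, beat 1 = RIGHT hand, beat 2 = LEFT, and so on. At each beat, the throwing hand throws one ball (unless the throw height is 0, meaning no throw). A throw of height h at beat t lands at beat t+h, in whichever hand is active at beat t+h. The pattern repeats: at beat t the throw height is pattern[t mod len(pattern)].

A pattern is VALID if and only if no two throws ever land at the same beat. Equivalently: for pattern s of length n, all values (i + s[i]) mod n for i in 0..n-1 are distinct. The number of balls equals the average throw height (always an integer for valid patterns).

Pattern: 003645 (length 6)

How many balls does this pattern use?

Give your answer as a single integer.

Pattern = [0, 0, 3, 6, 4, 5], length n = 6
  position 0: throw height = 0, running sum = 0
  position 1: throw height = 0, running sum = 0
  position 2: throw height = 3, running sum = 3
  position 3: throw height = 6, running sum = 9
  position 4: throw height = 4, running sum = 13
  position 5: throw height = 5, running sum = 18
Total sum = 18; balls = sum / n = 18 / 6 = 3

Answer: 3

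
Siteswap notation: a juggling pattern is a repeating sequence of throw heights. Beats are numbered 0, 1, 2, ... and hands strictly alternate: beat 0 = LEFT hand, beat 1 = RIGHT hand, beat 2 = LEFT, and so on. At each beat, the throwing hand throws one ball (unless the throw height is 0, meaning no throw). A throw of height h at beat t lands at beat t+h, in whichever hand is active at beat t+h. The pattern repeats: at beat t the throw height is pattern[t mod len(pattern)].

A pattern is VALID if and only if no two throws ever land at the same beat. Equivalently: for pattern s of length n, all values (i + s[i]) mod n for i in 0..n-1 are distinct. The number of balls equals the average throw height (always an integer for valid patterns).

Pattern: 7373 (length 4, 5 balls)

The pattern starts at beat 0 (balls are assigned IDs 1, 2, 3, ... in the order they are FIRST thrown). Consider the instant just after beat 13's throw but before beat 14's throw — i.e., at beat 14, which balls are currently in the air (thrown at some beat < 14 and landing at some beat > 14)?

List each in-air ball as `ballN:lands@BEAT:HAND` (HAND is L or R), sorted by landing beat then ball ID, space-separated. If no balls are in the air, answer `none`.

Answer: ball5:lands@15:R ball4:lands@16:L ball1:lands@17:R ball3:lands@19:R

Derivation:
Beat 0 (L): throw ball1 h=7 -> lands@7:R; in-air after throw: [b1@7:R]
Beat 1 (R): throw ball2 h=3 -> lands@4:L; in-air after throw: [b2@4:L b1@7:R]
Beat 2 (L): throw ball3 h=7 -> lands@9:R; in-air after throw: [b2@4:L b1@7:R b3@9:R]
Beat 3 (R): throw ball4 h=3 -> lands@6:L; in-air after throw: [b2@4:L b4@6:L b1@7:R b3@9:R]
Beat 4 (L): throw ball2 h=7 -> lands@11:R; in-air after throw: [b4@6:L b1@7:R b3@9:R b2@11:R]
Beat 5 (R): throw ball5 h=3 -> lands@8:L; in-air after throw: [b4@6:L b1@7:R b5@8:L b3@9:R b2@11:R]
Beat 6 (L): throw ball4 h=7 -> lands@13:R; in-air after throw: [b1@7:R b5@8:L b3@9:R b2@11:R b4@13:R]
Beat 7 (R): throw ball1 h=3 -> lands@10:L; in-air after throw: [b5@8:L b3@9:R b1@10:L b2@11:R b4@13:R]
Beat 8 (L): throw ball5 h=7 -> lands@15:R; in-air after throw: [b3@9:R b1@10:L b2@11:R b4@13:R b5@15:R]
Beat 9 (R): throw ball3 h=3 -> lands@12:L; in-air after throw: [b1@10:L b2@11:R b3@12:L b4@13:R b5@15:R]
Beat 10 (L): throw ball1 h=7 -> lands@17:R; in-air after throw: [b2@11:R b3@12:L b4@13:R b5@15:R b1@17:R]
Beat 11 (R): throw ball2 h=3 -> lands@14:L; in-air after throw: [b3@12:L b4@13:R b2@14:L b5@15:R b1@17:R]
Beat 12 (L): throw ball3 h=7 -> lands@19:R; in-air after throw: [b4@13:R b2@14:L b5@15:R b1@17:R b3@19:R]
Beat 13 (R): throw ball4 h=3 -> lands@16:L; in-air after throw: [b2@14:L b5@15:R b4@16:L b1@17:R b3@19:R]
Beat 14 (L): throw ball2 h=7 -> lands@21:R; in-air after throw: [b5@15:R b4@16:L b1@17:R b3@19:R b2@21:R]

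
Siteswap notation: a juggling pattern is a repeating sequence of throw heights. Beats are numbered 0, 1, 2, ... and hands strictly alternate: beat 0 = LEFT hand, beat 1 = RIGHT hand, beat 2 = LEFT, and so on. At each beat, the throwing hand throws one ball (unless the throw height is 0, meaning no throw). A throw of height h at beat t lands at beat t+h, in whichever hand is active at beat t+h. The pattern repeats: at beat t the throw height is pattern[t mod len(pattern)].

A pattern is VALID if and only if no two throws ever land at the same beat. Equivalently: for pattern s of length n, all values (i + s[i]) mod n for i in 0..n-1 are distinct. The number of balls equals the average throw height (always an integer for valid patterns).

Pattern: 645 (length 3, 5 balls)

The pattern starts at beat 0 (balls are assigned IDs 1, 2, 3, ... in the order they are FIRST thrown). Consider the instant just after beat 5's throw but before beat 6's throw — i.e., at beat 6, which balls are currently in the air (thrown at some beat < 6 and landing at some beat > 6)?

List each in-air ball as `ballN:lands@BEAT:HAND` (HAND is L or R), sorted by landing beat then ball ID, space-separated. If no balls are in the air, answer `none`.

Beat 0 (L): throw ball1 h=6 -> lands@6:L; in-air after throw: [b1@6:L]
Beat 1 (R): throw ball2 h=4 -> lands@5:R; in-air after throw: [b2@5:R b1@6:L]
Beat 2 (L): throw ball3 h=5 -> lands@7:R; in-air after throw: [b2@5:R b1@6:L b3@7:R]
Beat 3 (R): throw ball4 h=6 -> lands@9:R; in-air after throw: [b2@5:R b1@6:L b3@7:R b4@9:R]
Beat 4 (L): throw ball5 h=4 -> lands@8:L; in-air after throw: [b2@5:R b1@6:L b3@7:R b5@8:L b4@9:R]
Beat 5 (R): throw ball2 h=5 -> lands@10:L; in-air after throw: [b1@6:L b3@7:R b5@8:L b4@9:R b2@10:L]
Beat 6 (L): throw ball1 h=6 -> lands@12:L; in-air after throw: [b3@7:R b5@8:L b4@9:R b2@10:L b1@12:L]

Answer: ball3:lands@7:R ball5:lands@8:L ball4:lands@9:R ball2:lands@10:L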